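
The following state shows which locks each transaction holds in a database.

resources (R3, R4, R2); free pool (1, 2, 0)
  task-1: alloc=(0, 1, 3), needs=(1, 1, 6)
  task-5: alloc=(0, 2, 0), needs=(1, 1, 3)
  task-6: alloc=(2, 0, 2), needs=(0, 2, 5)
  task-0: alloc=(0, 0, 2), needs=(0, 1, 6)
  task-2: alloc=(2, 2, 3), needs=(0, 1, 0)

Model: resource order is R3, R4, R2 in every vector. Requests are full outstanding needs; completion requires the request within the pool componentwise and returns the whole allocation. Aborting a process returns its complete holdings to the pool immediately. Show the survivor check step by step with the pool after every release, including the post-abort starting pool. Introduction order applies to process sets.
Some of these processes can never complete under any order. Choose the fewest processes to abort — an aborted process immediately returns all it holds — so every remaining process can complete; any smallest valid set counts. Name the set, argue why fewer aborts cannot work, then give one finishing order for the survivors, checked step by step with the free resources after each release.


Abort task-1.
Key observation: the deadlocked task-6 becomes finishable only because task-1 released (0, 1, 3); it completes at step 3 below.
Minimality: the empty abort set fails — the state is deadlocked as it stands.
One survivor order: task-2, task-5, task-6, task-0. Walking it through (post-abort pool first):
  pool = (1, 3, 3)
  task-2 needs (0, 1, 0) <= (1, 3, 3) -> finishes; pool += (2, 2, 3) = (3, 5, 6)
  task-5 needs (1, 1, 3) <= (3, 5, 6) -> finishes; pool += (0, 2, 0) = (3, 7, 6)
  task-6 needs (0, 2, 5) <= (3, 7, 6) -> finishes; pool += (2, 0, 2) = (5, 7, 8)
  task-0 needs (0, 1, 6) <= (5, 7, 8) -> finishes; pool += (0, 0, 2) = (5, 7, 10)


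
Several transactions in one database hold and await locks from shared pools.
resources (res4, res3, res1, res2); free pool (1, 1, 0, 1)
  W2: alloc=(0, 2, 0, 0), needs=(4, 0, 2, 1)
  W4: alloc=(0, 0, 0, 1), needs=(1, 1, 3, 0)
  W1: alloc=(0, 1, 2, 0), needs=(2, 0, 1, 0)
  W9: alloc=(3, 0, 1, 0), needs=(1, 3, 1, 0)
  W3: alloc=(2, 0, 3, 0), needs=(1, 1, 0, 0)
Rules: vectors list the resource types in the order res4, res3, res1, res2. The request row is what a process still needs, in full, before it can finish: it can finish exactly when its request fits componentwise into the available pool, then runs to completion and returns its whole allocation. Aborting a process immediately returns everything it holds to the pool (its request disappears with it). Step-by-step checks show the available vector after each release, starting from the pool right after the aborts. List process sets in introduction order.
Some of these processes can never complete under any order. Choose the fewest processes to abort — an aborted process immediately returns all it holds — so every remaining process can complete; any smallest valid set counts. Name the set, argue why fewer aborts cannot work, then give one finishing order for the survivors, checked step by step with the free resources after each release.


Minimum abort set: W2.
Key observation: before aborting W2, W9 was permanently blocked — no order could ever run it; afterwards it completes at step 3.
No smaller set exists: with zero aborts the deadlock remains.
One survivor order: W3, W1, W9, W4. Step-by-step check (post-abort pool first):
  pool = (1, 3, 0, 1)
  W3: need (1, 1, 0, 0) fits (1, 3, 0, 1); releases (2, 0, 3, 0), pool now (3, 3, 3, 1)
  W1: need (2, 0, 1, 0) fits (3, 3, 3, 1); releases (0, 1, 2, 0), pool now (3, 4, 5, 1)
  W9: need (1, 3, 1, 0) fits (3, 4, 5, 1); releases (3, 0, 1, 0), pool now (6, 4, 6, 1)
  W4: need (1, 1, 3, 0) fits (6, 4, 6, 1); releases (0, 0, 0, 1), pool now (6, 4, 6, 2)


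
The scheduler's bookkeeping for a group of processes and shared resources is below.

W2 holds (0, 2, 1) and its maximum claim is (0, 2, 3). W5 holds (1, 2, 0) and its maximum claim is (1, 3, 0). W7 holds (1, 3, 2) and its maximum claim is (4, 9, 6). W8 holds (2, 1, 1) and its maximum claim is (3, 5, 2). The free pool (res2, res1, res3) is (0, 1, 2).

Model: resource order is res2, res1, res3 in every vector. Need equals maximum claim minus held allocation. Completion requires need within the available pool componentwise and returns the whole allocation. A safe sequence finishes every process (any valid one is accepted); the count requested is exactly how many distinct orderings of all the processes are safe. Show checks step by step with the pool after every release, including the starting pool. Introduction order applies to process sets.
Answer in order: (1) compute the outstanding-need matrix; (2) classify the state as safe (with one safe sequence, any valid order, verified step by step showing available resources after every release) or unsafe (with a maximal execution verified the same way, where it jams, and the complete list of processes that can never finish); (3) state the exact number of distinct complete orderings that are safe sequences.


(1) Outstanding need per process (order res2, res1, res3):
  W2: (0, 0, 2)
  W5: (0, 1, 0)
  W7: (3, 6, 4)
  W8: (1, 4, 1)
(2) The state is SAFE; one workable sequence: W2, W5, W8, W7.
Key observation: reading the order forward, W2 is the first process whose need (0, 0, 2) meets the free pool (0, 1, 2) exactly on a resource it requests.
Walking it through:
  pool = (0, 1, 2)
  W2 needs (0, 0, 2) <= (0, 1, 2) -> finishes; pool += (0, 2, 1) = (0, 3, 3)
  W5 needs (0, 1, 0) <= (0, 3, 3) -> finishes; pool += (1, 2, 0) = (1, 5, 3)
  W8 needs (1, 4, 1) <= (1, 5, 3) -> finishes; pool += (2, 1, 1) = (3, 6, 4)
  W7 needs (3, 6, 4) <= (3, 6, 4) -> finishes; pool += (1, 3, 2) = (4, 9, 6)
(3) Precisely 2 of the possible complete orderings are safe sequences.


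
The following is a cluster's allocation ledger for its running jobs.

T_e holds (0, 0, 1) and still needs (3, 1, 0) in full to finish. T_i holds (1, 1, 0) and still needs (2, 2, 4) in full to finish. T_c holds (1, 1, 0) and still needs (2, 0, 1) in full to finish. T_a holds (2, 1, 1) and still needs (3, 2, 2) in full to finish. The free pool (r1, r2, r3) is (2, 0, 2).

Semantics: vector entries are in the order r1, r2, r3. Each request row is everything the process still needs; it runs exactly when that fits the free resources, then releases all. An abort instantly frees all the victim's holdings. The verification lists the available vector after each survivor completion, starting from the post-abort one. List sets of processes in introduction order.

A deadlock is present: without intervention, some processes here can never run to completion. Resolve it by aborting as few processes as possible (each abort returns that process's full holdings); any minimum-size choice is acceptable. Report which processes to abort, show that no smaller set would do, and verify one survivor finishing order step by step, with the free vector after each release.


Abort T_i.
Key observation: the deadlocked T_a becomes finishable only because T_i released (1, 1, 0); it completes at step 2 below.
Minimality: the empty abort set fails — the state is deadlocked as it stands.
Survivors finish in the order: T_c, T_a, T_e. Step-by-step check (pool after the aborts first):
  pool = (3, 1, 2)
  T_c: need (2, 0, 1) fits (3, 1, 2); releases (1, 1, 0), pool now (4, 2, 2)
  T_a: need (3, 2, 2) fits (4, 2, 2); releases (2, 1, 1), pool now (6, 3, 3)
  T_e: need (3, 1, 0) fits (6, 3, 3); releases (0, 0, 1), pool now (6, 3, 4)


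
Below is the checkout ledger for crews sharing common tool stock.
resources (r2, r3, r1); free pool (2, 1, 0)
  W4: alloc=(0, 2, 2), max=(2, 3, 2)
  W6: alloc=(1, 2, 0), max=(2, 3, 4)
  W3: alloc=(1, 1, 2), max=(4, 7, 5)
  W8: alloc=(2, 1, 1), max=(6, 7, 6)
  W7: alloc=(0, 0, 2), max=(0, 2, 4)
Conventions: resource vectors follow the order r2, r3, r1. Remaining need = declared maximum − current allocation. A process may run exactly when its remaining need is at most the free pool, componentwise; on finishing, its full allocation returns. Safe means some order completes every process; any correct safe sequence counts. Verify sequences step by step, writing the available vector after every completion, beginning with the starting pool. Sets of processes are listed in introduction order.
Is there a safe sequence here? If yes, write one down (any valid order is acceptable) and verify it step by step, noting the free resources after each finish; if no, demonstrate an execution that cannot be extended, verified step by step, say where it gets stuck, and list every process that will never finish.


UNSAFE — no complete ordering exists.
Key observation: even finishing W4, W7, W6 leaves just (3, 5, 4) free — too little r3 for any of the remaining processes.
The run W4, W7, W6 cannot be extended any further. Verifying each step:
  pool = (2, 1, 0)
  W4: need (2, 1, 0) fits (2, 1, 0); releases (0, 2, 2), pool now (2, 3, 2)
  W7: need (0, 2, 2) fits (2, 3, 2); releases (0, 0, 2), pool now (2, 3, 4)
  W6: need (1, 1, 4) fits (2, 3, 4); releases (1, 2, 0), pool now (3, 5, 4)
  W3 cannot run: need (3, 6, 3) vs free (3, 5, 4) (insufficient r3)
  W8 cannot run: need (4, 6, 5) vs free (3, 5, 4) (insufficient r2, r3 and r1)
Permanently blocked: W3 and W8.


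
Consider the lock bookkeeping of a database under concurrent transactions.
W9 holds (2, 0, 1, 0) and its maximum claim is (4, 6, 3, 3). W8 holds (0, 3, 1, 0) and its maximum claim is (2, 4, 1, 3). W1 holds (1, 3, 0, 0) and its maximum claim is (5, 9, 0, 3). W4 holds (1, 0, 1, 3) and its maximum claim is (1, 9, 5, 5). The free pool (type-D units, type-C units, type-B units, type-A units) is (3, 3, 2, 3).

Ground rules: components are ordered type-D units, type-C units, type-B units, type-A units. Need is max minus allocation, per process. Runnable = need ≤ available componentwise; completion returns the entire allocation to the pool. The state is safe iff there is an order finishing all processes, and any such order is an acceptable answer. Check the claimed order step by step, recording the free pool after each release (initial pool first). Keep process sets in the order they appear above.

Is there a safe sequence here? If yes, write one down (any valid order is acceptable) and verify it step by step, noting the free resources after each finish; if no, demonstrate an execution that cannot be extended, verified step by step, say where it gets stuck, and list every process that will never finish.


SAFE. One safe sequence: W8, W9, W1, W4.
Key observation: W8 marks the first exact bind of the order: its need (2, 1, 0, 3) fits the free (3, 3, 2, 3) with zero slack on a requested resource.
Verifying each step:
  pool = (3, 3, 2, 3)
  W8: need (2, 1, 0, 3) fits (3, 3, 2, 3); releases (0, 3, 1, 0), pool now (3, 6, 3, 3)
  W9: need (2, 6, 2, 3) fits (3, 6, 3, 3); releases (2, 0, 1, 0), pool now (5, 6, 4, 3)
  W1: need (4, 6, 0, 3) fits (5, 6, 4, 3); releases (1, 3, 0, 0), pool now (6, 9, 4, 3)
  W4: need (0, 9, 4, 2) fits (6, 9, 4, 3); releases (1, 0, 1, 3), pool now (7, 9, 5, 6)


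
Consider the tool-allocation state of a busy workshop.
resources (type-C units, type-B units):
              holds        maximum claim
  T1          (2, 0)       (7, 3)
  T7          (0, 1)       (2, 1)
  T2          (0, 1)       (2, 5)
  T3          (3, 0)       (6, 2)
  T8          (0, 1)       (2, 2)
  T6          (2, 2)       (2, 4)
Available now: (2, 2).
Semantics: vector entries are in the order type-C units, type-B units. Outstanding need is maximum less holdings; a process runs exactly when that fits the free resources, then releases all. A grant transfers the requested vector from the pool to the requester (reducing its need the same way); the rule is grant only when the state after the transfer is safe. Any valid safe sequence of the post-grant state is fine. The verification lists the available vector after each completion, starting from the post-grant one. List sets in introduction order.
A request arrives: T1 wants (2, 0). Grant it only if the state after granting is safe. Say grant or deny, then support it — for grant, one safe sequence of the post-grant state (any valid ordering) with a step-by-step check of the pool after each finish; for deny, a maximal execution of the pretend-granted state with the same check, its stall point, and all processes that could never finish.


DENY. Granting would leave the state unsafe.
Key observation: the pool after T6, T2, T8, T7 is (2, 7); every surviving request exceeds it in type-C units, so progress ends there.
After a pretend grant, a maximal execution: T6, T2, T8, T7 — then nothing else fits. Check, step by step:
  pool = (0, 2)
  run T6 (needs (0, 2), free (0, 2)); after release of (2, 2) the pool is (2, 4)
  run T2 (needs (2, 4), free (2, 4)); after release of (0, 1) the pool is (2, 5)
  run T8 (needs (2, 1), free (2, 5)); after release of (0, 1) the pool is (2, 6)
  run T7 (needs (2, 0), free (2, 6)); after release of (0, 1) the pool is (2, 7)
  blocked: T1 wants (3, 3), pool (2, 7) — not enough type-C units
  blocked: T3 wants (3, 2), pool (2, 7) — not enough type-C units
Processes that could never finish after the grant: T1 and T3.


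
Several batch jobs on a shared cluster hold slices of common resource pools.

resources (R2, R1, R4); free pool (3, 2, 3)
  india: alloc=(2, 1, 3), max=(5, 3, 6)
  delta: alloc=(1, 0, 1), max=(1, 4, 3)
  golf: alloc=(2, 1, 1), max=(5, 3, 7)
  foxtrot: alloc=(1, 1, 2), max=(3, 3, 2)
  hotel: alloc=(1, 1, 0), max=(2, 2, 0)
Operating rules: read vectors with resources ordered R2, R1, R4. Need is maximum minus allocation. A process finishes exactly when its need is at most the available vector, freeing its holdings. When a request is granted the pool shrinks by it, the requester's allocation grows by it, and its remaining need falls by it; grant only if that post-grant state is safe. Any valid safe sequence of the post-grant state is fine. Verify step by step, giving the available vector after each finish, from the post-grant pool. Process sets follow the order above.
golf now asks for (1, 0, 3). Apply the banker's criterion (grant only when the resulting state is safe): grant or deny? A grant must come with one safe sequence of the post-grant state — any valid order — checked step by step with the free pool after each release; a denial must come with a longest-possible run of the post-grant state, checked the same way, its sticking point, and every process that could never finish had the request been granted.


GRANT: granting preserves safety; a valid post-grant sequence is foxtrot, hotel, delta, golf, india.
Key observation: (2, 2, 0) free after granting still covers foxtrot first, and each release covers the next.
Verifying the post-grant state step by step:
  pool = (2, 2, 0)
  run foxtrot (needs (2, 2, 0), free (2, 2, 0)); after release of (1, 1, 2) the pool is (3, 3, 2)
  run hotel (needs (1, 1, 0), free (3, 3, 2)); after release of (1, 1, 0) the pool is (4, 4, 2)
  run delta (needs (0, 4, 2), free (4, 4, 2)); after release of (1, 0, 1) the pool is (5, 4, 3)
  run golf (needs (2, 2, 3), free (5, 4, 3)); after release of (3, 1, 4) the pool is (8, 5, 7)
  run india (needs (3, 2, 3), free (8, 5, 7)); after release of (2, 1, 3) the pool is (10, 6, 10)


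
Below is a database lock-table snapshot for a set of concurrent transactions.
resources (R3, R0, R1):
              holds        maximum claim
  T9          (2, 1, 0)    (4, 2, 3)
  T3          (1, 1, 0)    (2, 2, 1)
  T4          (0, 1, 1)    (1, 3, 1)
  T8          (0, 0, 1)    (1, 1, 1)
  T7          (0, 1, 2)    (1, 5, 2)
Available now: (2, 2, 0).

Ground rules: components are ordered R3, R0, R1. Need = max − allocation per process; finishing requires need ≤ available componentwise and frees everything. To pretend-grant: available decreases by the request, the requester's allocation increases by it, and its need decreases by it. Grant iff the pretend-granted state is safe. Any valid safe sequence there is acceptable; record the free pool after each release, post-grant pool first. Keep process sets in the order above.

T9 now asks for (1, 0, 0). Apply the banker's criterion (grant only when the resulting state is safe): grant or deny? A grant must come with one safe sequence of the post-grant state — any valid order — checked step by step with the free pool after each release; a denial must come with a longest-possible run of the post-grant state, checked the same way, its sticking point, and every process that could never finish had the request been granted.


GRANT — the state after the grant stays safe, e.g. via T8, T3, T4, T7, T9.
Key observation: the grant leaves (1, 2, 0) free — enough for T8, whose release restarts the cascade.
Step-by-step check of the post-grant state:
  pool = (1, 2, 0)
  run T8 (needs (1, 1, 0), free (1, 2, 0)); after release of (0, 0, 1) the pool is (1, 2, 1)
  run T3 (needs (1, 1, 1), free (1, 2, 1)); after release of (1, 1, 0) the pool is (2, 3, 1)
  run T4 (needs (1, 2, 0), free (2, 3, 1)); after release of (0, 1, 1) the pool is (2, 4, 2)
  run T7 (needs (1, 4, 0), free (2, 4, 2)); after release of (0, 1, 2) the pool is (2, 5, 4)
  run T9 (needs (1, 1, 3), free (2, 5, 4)); after release of (3, 1, 0) the pool is (5, 6, 4)


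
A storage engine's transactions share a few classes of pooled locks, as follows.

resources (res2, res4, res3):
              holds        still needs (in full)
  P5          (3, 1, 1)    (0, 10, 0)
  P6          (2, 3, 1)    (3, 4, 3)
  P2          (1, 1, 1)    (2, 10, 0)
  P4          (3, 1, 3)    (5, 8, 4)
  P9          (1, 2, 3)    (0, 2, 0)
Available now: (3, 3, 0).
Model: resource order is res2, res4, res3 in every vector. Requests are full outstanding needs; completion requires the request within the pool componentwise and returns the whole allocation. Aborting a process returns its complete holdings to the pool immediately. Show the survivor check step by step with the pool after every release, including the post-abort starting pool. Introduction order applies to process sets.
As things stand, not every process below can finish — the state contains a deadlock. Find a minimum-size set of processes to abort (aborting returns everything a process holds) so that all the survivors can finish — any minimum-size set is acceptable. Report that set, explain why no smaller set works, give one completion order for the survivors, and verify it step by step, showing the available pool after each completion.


Abort P5.
Key observation: P2 could never have finished before the abort; with (3, 1, 1) returned by P5, it fits at step 4.
Minimality: the empty abort set fails — the state is deadlocked as it stands.
The survivors complete as P9, P6, P4, P2. Step-by-step check (starting from the post-abort pool):
  pool = (6, 4, 1)
  P9 needs (0, 2, 0) <= (6, 4, 1) -> finishes; pool += (1, 2, 3) = (7, 6, 4)
  P6 needs (3, 4, 3) <= (7, 6, 4) -> finishes; pool += (2, 3, 1) = (9, 9, 5)
  P4 needs (5, 8, 4) <= (9, 9, 5) -> finishes; pool += (3, 1, 3) = (12, 10, 8)
  P2 needs (2, 10, 0) <= (12, 10, 8) -> finishes; pool += (1, 1, 1) = (13, 11, 9)


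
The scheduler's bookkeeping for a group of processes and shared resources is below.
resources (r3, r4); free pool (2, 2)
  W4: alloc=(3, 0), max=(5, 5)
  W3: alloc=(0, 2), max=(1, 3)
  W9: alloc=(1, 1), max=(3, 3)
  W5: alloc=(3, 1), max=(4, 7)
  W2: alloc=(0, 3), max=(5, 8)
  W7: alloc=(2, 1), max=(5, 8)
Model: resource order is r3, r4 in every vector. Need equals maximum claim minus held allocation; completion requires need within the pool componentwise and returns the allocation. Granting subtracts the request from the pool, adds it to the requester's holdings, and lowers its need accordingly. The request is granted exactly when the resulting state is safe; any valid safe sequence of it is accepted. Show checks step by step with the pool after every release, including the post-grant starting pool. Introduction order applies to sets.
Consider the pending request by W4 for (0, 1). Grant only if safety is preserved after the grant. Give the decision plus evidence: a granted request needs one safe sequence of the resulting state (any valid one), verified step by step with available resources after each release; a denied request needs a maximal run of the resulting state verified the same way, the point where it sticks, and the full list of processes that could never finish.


GRANT — the state after the grant stays safe, e.g. via W3, W9, W4, W2, W7, W5.
Key observation: (2, 1) free after granting still covers W3 first, and each release covers the next.
Verifying the post-grant state step by step:
  pool = (2, 1)
  W3: need (1, 1) fits (2, 1); releases (0, 2), pool now (2, 3)
  W9: need (2, 2) fits (2, 3); releases (1, 1), pool now (3, 4)
  W4: need (2, 4) fits (3, 4); releases (3, 1), pool now (6, 5)
  W2: need (5, 5) fits (6, 5); releases (0, 3), pool now (6, 8)
  W7: need (3, 7) fits (6, 8); releases (2, 1), pool now (8, 9)
  W5: need (1, 6) fits (8, 9); releases (3, 1), pool now (11, 10)


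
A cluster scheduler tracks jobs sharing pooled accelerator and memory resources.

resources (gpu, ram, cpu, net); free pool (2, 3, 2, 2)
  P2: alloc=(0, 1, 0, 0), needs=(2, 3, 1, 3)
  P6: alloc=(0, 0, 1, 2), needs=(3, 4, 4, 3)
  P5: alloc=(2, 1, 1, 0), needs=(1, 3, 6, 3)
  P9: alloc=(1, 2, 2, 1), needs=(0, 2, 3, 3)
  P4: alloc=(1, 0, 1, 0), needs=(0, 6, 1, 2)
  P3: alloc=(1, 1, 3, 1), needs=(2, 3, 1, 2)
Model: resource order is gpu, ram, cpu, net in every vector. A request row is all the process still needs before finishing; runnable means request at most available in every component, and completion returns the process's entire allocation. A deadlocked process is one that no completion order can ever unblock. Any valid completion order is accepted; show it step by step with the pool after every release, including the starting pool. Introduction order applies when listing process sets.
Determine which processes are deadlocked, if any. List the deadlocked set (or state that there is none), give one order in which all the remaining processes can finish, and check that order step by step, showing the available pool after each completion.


No process is deadlocked.
Key observation: P3 can run right away; the returned allocation unlocks the remaining processes in turn.
A valid finishing order for the others: P3, P6, P5, P9, P2, P4. Verifying each step:
  pool = (2, 3, 2, 2)
  P3 needs (2, 3, 1, 2) <= (2, 3, 2, 2) -> finishes; pool += (1, 1, 3, 1) = (3, 4, 5, 3)
  P6 needs (3, 4, 4, 3) <= (3, 4, 5, 3) -> finishes; pool += (0, 0, 1, 2) = (3, 4, 6, 5)
  P5 needs (1, 3, 6, 3) <= (3, 4, 6, 5) -> finishes; pool += (2, 1, 1, 0) = (5, 5, 7, 5)
  P9 needs (0, 2, 3, 3) <= (5, 5, 7, 5) -> finishes; pool += (1, 2, 2, 1) = (6, 7, 9, 6)
  P2 needs (2, 3, 1, 3) <= (6, 7, 9, 6) -> finishes; pool += (0, 1, 0, 0) = (6, 8, 9, 6)
  P4 needs (0, 6, 1, 2) <= (6, 8, 9, 6) -> finishes; pool += (1, 0, 1, 0) = (7, 8, 10, 6)


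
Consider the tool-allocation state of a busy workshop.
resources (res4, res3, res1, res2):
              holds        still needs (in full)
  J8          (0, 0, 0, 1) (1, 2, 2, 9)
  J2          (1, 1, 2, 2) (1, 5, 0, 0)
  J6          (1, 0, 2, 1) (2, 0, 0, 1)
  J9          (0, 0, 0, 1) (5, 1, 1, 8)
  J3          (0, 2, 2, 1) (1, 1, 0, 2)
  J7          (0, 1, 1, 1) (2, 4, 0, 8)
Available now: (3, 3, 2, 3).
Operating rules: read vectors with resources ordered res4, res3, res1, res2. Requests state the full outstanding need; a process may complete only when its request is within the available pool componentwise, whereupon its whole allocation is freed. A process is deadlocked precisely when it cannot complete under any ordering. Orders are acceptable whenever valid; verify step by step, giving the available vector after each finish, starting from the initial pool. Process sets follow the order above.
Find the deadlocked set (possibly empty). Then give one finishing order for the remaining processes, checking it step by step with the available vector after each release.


Deadlocked set: J8, J9 and J7.
Key observation: even finishing J3, J2, J6 leaves just (5, 6, 8, 7) free — too little res2 for any of the remaining processes.
The rest can finish in the order J3, J2, J6. Walking it through:
  pool = (3, 3, 2, 3)
  J3 needs (1, 1, 0, 2) <= (3, 3, 2, 3) -> finishes; pool += (0, 2, 2, 1) = (3, 5, 4, 4)
  J2 needs (1, 5, 0, 0) <= (3, 5, 4, 4) -> finishes; pool += (1, 1, 2, 2) = (4, 6, 6, 6)
  J6 needs (2, 0, 0, 1) <= (4, 6, 6, 6) -> finishes; pool += (1, 0, 2, 1) = (5, 6, 8, 7)
The blocked processes can never fit:
  J8 still needs (1, 2, 2, 9) but only (5, 6, 8, 7) is free — short on res2
  J9 still needs (5, 1, 1, 8) but only (5, 6, 8, 7) is free — short on res2
  J7 still needs (2, 4, 0, 8) but only (5, 6, 8, 7) is free — short on res2


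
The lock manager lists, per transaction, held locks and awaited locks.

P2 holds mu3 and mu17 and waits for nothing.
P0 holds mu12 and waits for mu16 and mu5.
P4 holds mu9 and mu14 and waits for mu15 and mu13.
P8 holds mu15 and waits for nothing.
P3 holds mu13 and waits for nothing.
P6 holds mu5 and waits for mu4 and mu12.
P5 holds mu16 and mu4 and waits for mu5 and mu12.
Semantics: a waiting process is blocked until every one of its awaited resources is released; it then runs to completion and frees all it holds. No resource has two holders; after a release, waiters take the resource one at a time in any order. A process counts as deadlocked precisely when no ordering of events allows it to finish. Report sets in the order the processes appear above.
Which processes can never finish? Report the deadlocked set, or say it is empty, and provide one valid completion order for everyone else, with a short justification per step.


Deadlocked: P0, P6 and P5.
Key observation: the knot is the closed ring of waits P0 -> P6 -> P0; P5 is caught in further circular waits.
One completion order for the rest: P8, P3, P4, P2.
Walking it through:
  P8 waits on nothing -> runs at once and releases mu15
  P3 waits on nothing -> runs at once and releases mu13
  P4 waits on mu15 and mu13 — all released -> runs and releases mu9 and mu14
  P2 waits on nothing -> runs at once and releases mu3 and mu17


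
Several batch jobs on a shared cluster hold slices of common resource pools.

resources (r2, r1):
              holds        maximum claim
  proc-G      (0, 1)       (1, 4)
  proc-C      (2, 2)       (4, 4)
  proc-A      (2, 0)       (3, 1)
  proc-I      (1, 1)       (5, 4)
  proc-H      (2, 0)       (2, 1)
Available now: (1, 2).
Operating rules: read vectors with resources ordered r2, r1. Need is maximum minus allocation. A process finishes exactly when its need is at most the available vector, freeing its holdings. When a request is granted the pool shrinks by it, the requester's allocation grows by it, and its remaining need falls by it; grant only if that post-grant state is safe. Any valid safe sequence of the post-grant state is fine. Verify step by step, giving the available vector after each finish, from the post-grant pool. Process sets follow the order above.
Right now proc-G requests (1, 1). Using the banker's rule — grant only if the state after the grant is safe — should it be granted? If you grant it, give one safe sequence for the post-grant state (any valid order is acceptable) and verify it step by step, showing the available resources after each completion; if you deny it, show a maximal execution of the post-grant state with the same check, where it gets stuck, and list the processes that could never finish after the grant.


DENY. Granting would leave the state unsafe.
Key observation: after proc-H, proc-A complete, (4, 1) is the best the pool ever gets, yet each leftover process wants more r1.
On the post-grant state, proc-H, proc-A is a maximal run — nothing extends it. Step-by-step check:
  pool = (0, 1)
  proc-H needs (0, 1) <= (0, 1) -> finishes; pool += (2, 0) = (2, 1)
  proc-A needs (1, 1) <= (2, 1) -> finishes; pool += (2, 0) = (4, 1)
  proc-G cannot run: need (0, 2) vs free (4, 1) (insufficient r1)
  proc-C cannot run: need (2, 2) vs free (4, 1) (insufficient r1)
  proc-I cannot run: need (4, 3) vs free (4, 1) (insufficient r1)
Had the request been granted, proc-G, proc-C and proc-I could never finish.


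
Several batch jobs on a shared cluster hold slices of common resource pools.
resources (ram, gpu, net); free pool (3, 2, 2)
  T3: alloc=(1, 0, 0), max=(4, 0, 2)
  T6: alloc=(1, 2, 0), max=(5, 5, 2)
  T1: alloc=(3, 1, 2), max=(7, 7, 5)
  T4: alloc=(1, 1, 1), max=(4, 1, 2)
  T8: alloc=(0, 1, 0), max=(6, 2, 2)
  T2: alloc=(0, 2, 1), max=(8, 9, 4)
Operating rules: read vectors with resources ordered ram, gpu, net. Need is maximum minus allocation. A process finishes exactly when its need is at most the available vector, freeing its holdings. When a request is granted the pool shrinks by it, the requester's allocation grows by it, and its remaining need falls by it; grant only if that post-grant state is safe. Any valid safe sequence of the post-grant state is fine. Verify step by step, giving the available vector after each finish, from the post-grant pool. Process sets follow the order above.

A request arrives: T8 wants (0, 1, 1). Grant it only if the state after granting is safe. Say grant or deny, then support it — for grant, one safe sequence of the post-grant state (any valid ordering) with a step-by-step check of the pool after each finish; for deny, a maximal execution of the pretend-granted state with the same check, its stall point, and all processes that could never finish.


DENY — the pretend-granted state is unsafe.
Key observation: after T4, T3 the pool peaks at (5, 2, 2), and each blocked process is short somewhere: T6 on gpu; T1 on gpu, net; T8 on ram; T2 on ram, gpu, net.
On the post-grant state, T4, T3 is a maximal run — nothing extends it. Walking it through:
  pool = (3, 1, 1)
  run T4 (needs (3, 0, 1), free (3, 1, 1)); after release of (1, 1, 1) the pool is (4, 2, 2)
  run T3 (needs (3, 0, 2), free (4, 2, 2)); after release of (1, 0, 0) the pool is (5, 2, 2)
  blocked: T6 wants (4, 3, 2), pool (5, 2, 2) — not enough gpu
  blocked: T1 wants (4, 6, 3), pool (5, 2, 2) — not enough gpu and net
  blocked: T8 wants (6, 0, 1), pool (5, 2, 2) — not enough ram
  blocked: T2 wants (8, 7, 3), pool (5, 2, 2) — not enough ram, gpu and net
Post-grant, the permanently blocked set is T6, T1, T8 and T2.


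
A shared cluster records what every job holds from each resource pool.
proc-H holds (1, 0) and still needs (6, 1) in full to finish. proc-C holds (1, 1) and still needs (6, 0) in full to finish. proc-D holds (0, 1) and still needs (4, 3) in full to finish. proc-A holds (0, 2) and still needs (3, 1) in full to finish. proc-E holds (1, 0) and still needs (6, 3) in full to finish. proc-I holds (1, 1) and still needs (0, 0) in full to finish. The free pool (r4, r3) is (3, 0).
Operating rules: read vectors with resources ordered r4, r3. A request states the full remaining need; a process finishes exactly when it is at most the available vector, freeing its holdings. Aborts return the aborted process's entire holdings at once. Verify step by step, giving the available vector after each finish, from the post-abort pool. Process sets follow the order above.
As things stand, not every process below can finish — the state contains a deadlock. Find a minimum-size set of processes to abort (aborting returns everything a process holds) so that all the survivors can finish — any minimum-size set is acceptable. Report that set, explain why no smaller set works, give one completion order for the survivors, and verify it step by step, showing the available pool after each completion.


The answer: abort proc-H and proc-C.
Key observation: proc-E could never have finished before the abort; with (2, 1) returned by proc-H and proc-C, it fits at step 4.
Why nothing smaller works — every single abort fails: proc-H alone leaves proc-C blocked (short on r4); proc-C alone leaves proc-H blocked (short on r4); proc-D alone leaves proc-H blocked (short on r4); proc-A alone leaves proc-H blocked (short on r4); proc-E alone leaves proc-H blocked (short on r4); proc-I alone leaves proc-H blocked (short on r4).
One survivor order: proc-A, proc-I, proc-D, proc-E. Check, step by step (post-abort pool first):
  pool = (5, 1)
  run proc-A (needs (3, 1), free (5, 1)); after release of (0, 2) the pool is (5, 3)
  run proc-I (needs (0, 0), free (5, 3)); after release of (1, 1) the pool is (6, 4)
  run proc-D (needs (4, 3), free (6, 4)); after release of (0, 1) the pool is (6, 5)
  run proc-E (needs (6, 3), free (6, 5)); after release of (1, 0) the pool is (7, 5)


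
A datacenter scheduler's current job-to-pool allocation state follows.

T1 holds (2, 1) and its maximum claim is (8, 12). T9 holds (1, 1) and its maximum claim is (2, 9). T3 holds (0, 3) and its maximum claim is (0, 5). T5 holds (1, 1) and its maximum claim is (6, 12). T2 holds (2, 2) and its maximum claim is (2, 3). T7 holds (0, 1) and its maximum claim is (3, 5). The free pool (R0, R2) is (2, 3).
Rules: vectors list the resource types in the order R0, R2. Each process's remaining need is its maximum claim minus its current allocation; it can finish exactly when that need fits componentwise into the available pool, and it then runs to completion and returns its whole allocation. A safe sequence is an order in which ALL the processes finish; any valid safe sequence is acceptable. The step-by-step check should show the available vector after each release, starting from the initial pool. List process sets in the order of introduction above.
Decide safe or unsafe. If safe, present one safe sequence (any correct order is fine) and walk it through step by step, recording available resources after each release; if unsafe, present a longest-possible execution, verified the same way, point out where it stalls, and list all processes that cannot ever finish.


The state is UNSAFE.
Key observation: no order helps: past T2, T3, T9, T7, the free pool tops out at (5, 10), below what each blocked process needs in R2.
The run T2, T3, T9, T7 cannot be extended any further. Walking it through:
  pool = (2, 3)
  T2: need (0, 1) fits (2, 3); releases (2, 2), pool now (4, 5)
  T3: need (0, 2) fits (4, 5); releases (0, 3), pool now (4, 8)
  T9: need (1, 8) fits (4, 8); releases (1, 1), pool now (5, 9)
  T7: need (3, 4) fits (5, 9); releases (0, 1), pool now (5, 10)
  blocked: T1 wants (6, 11), pool (5, 10) — not enough R0 and R2
  blocked: T5 wants (5, 11), pool (5, 10) — not enough R2
Permanently blocked: T1 and T5.


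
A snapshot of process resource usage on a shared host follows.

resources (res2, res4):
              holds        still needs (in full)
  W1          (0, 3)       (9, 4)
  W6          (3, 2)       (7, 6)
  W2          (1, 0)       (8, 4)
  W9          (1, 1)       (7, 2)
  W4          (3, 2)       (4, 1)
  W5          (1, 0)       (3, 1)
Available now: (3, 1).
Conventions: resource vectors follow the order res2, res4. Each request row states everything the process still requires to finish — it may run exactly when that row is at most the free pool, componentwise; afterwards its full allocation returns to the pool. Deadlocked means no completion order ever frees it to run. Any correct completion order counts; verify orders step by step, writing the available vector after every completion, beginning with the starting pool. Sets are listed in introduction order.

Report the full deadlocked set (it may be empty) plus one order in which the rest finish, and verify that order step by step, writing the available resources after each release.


No process is deadlocked.
Key observation: starting with W5, each completion frees enough for the next — no one is permanently blocked.
One completion order for the rest: W5, W4, W9, W2, W1, W6. Verifying each step:
  pool = (3, 1)
  W5 needs (3, 1) <= (3, 1) -> finishes; pool += (1, 0) = (4, 1)
  W4 needs (4, 1) <= (4, 1) -> finishes; pool += (3, 2) = (7, 3)
  W9 needs (7, 2) <= (7, 3) -> finishes; pool += (1, 1) = (8, 4)
  W2 needs (8, 4) <= (8, 4) -> finishes; pool += (1, 0) = (9, 4)
  W1 needs (9, 4) <= (9, 4) -> finishes; pool += (0, 3) = (9, 7)
  W6 needs (7, 6) <= (9, 7) -> finishes; pool += (3, 2) = (12, 9)


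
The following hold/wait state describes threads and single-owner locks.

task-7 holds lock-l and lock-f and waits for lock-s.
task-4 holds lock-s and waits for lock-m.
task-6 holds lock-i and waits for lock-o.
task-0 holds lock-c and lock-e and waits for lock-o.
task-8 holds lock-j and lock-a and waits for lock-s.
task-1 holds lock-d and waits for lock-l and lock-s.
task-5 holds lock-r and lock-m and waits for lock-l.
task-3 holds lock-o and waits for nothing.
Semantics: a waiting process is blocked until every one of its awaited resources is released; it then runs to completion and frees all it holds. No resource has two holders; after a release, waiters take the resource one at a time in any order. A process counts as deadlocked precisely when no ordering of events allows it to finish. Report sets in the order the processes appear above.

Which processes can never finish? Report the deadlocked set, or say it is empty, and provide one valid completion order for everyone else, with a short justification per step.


Deadlocked: task-7, task-4, task-8, task-1 and task-5.
Key observation: the loop task-7 -> task-4 -> task-5 -> task-7 blocks itself forever; task-8 and task-1 wait into the deadlock from upstream.
The rest can finish in the order task-3, task-6, task-0.
Walking it through:
  task-3 waits on nothing -> runs at once and releases lock-o
  run task-6 (all its waits — lock-o — are resolved); releases lock-i
  run task-0 (all its waits — lock-o — are resolved); releases lock-c and lock-e


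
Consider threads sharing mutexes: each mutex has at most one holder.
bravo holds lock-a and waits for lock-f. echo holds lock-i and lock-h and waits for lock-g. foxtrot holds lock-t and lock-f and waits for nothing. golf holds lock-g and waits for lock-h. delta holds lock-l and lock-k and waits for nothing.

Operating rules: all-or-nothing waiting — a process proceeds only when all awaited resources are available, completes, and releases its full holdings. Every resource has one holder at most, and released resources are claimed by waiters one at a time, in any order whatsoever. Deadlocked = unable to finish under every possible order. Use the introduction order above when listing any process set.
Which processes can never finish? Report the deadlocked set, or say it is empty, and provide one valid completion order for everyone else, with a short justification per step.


Deadlocked: echo and golf.
Key observation: the cycle echo -> golf -> echo can never break — each member waits on the next; no other process is dragged down with it.
A valid finishing order for the others: delta, foxtrot, bravo.
Walking it through:
  delta: no waits; runs immediately, freeing lock-l and lock-k
  foxtrot: no waits; runs immediately, freeing lock-t and lock-f
  bravo: everything it awaited (lock-f) is free; runs, freeing lock-a


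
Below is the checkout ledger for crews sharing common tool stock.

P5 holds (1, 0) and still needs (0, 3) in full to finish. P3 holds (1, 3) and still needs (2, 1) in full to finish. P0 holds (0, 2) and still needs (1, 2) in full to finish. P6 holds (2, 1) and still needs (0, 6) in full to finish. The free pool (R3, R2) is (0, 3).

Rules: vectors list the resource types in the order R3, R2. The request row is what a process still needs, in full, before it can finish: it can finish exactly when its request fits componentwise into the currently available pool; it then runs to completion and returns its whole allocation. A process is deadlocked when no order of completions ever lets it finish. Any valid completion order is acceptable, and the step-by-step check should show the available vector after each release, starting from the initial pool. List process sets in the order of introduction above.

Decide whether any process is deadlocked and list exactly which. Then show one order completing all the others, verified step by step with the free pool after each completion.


The deadlocked set is P3 and P6.
Key observation: after P5, P0 the pool peaks at (1, 5), and each blocked process is short somewhere: P3 on R3; P6 on R2.
A valid finishing order for the others: P5, P0. Step-by-step check:
  pool = (0, 3)
  P5: need (0, 3) fits (0, 3); releases (1, 0), pool now (1, 3)
  P0: need (1, 2) fits (1, 3); releases (0, 2), pool now (1, 5)
None of the blocked processes ever fits:
  P3 still needs (2, 1) but only (1, 5) is free — short on R3
  P6 still needs (0, 6) but only (1, 5) is free — short on R2
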